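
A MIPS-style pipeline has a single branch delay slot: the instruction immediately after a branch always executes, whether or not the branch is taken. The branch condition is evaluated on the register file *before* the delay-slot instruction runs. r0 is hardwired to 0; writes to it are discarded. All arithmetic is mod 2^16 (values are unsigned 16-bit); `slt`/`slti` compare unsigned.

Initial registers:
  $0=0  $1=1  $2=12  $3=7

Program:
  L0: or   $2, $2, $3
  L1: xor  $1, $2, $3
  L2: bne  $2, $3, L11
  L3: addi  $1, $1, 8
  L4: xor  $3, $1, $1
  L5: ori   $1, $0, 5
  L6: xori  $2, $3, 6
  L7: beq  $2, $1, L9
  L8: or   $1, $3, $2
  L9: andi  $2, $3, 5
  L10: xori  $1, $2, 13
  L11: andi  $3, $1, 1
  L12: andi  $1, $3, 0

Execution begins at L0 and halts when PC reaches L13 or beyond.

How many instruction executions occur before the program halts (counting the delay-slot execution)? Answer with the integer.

6

PC=0  or   $2, $2, $3        | $0=0 $1=1 $2=15 $3=7
PC=1  xor  $1, $2, $3        | $0=0 $1=8 $2=15 $3=7
PC=2  bne  $2, $3, L11       | $0=0 $1=8 $2=15 $3=7  [TAKEN]
PC=3  addi  $1, $1, 8        | $0=0 $1=16 $2=15 $3=7
PC=11 andi  $3, $1, 1        | $0=0 $1=16 $2=15 $3=0
PC=12 andi  $1, $3, 0        | $0=0 $1=0 $2=15 $3=0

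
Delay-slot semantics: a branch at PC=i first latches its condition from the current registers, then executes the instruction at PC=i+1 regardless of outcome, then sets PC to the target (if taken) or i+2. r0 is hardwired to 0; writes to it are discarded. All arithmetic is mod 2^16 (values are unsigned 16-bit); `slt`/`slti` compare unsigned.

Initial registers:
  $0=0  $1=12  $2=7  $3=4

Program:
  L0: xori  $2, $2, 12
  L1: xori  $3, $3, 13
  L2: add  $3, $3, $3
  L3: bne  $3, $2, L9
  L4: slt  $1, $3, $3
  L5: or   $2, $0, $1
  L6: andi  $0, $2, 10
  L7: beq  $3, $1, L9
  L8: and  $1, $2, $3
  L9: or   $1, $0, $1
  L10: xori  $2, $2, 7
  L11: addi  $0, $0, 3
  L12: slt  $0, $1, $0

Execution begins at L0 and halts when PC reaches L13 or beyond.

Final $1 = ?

[0] xori  $2, $2, 12  →  {$0:0, $1:12, $2:11, $3:4}
[1] xori  $3, $3, 13  →  {$0:0, $1:12, $2:11, $3:9}
[2] add  $3, $3, $3  →  {$0:0, $1:12, $2:11, $3:18}
[3] bne  $3, $2, L9  →  {$0:0, $1:12, $2:11, $3:18}  ⟨branch taken⟩
[4] slt  $1, $3, $3  →  {$0:0, $1:0, $2:11, $3:18}
[9] or   $1, $0, $1  →  {$0:0, $1:0, $2:11, $3:18}
[10] xori  $2, $2, 7  →  {$0:0, $1:0, $2:12, $3:18}
[11] addi  $0, $0, 3  →  {$0:0, $1:0, $2:12, $3:18}
[12] slt  $0, $1, $0  →  {$0:0, $1:0, $2:12, $3:18}

0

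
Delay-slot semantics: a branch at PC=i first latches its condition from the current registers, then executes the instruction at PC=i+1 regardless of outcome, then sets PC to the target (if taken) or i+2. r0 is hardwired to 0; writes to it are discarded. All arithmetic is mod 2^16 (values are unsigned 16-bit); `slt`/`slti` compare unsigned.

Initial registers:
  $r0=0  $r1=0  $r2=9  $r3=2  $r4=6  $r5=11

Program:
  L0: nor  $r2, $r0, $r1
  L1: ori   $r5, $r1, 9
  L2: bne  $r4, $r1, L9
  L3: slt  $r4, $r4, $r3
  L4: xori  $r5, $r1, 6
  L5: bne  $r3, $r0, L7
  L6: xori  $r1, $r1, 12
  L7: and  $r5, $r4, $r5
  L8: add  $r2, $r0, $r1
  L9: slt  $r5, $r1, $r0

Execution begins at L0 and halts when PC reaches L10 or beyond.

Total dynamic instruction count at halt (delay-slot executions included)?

5

PC=0  nor  $r2, $r0, $r1     | $r0=0 $r1=0 $r2=65535 $r3=2 $r4=6 $r5=11
PC=1  ori   $r5, $r1, 9      | $r0=0 $r1=0 $r2=65535 $r3=2 $r4=6 $r5=9
PC=2  bne  $r4, $r1, L9      | $r0=0 $r1=0 $r2=65535 $r3=2 $r4=6 $r5=9  [TAKEN]
PC=3  slt  $r4, $r4, $r3     | $r0=0 $r1=0 $r2=65535 $r3=2 $r4=0 $r5=9
PC=9  slt  $r5, $r1, $r0     | $r0=0 $r1=0 $r2=65535 $r3=2 $r4=0 $r5=0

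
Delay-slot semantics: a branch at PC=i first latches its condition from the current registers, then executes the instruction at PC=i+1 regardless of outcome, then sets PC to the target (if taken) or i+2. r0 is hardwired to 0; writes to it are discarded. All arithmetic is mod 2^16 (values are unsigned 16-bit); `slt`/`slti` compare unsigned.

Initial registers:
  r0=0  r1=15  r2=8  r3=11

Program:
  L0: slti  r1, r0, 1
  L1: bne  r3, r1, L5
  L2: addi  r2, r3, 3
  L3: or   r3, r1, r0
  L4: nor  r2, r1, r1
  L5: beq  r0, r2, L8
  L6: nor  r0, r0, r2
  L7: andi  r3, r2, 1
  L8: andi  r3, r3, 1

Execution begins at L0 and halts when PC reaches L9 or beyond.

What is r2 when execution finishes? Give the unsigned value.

14

[0] slti  r1, r0, 1  →  {r0:0, r1:1, r2:8, r3:11}
[1] bne  r3, r1, L5  →  {r0:0, r1:1, r2:8, r3:11}  ⟨branch taken⟩
[2] addi  r2, r3, 3  →  {r0:0, r1:1, r2:14, r3:11}
[5] beq  r0, r2, L8  →  {r0:0, r1:1, r2:14, r3:11}  ⟨branch fallthrough⟩
[6] nor  r0, r0, r2  →  {r0:0, r1:1, r2:14, r3:11}
[7] andi  r3, r2, 1  →  {r0:0, r1:1, r2:14, r3:0}
[8] andi  r3, r3, 1  →  {r0:0, r1:1, r2:14, r3:0}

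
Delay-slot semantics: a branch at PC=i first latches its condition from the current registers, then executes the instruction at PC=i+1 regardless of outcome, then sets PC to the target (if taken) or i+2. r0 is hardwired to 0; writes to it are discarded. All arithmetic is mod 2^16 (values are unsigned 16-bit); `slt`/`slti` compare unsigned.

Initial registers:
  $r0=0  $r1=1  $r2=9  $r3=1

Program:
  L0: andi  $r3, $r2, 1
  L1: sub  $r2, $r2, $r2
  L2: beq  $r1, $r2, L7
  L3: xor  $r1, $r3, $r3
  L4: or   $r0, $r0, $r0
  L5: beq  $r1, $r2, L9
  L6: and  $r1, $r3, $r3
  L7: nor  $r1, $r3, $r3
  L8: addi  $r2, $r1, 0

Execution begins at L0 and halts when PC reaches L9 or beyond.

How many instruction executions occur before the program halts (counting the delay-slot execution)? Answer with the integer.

  step pc=0: andi  $r3, $r2, 1  regs=(0,1,9,1)
  step pc=1: sub  $r2, $r2, $r2  regs=(0,1,0,1)
  step pc=2: beq  $r1, $r2, L7  cond=F  regs=(0,1,0,1)
  step pc=3: xor  $r1, $r3, $r3  regs=(0,0,0,1)
  step pc=4: or   $r0, $r0, $r0  regs=(0,0,0,1)
  step pc=5: beq  $r1, $r2, L9  cond=T  regs=(0,0,0,1)
  step pc=6: and  $r1, $r3, $r3  regs=(0,1,0,1)

7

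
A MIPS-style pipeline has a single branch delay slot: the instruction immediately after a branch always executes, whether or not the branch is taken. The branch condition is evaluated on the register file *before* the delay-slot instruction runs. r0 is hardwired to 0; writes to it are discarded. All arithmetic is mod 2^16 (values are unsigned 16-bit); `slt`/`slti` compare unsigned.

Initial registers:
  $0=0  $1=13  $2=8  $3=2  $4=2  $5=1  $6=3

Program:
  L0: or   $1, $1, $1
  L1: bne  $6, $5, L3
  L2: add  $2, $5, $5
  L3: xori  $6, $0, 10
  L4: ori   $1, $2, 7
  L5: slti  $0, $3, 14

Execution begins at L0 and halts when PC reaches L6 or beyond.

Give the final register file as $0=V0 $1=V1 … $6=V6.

#0 or   $1, $1, $1 ; 0/13/8/2/2/1/3
#1 bne  $6, $5, L3 ; 0/13/8/2/2/1/3 ; →target
#2 add  $2, $5, $5 ; 0/13/2/2/2/1/3
#3 xori  $6, $0, 10 ; 0/13/2/2/2/1/10
#4 ori   $1, $2, 7 ; 0/7/2/2/2/1/10
#5 slti  $0, $3, 14 ; 0/7/2/2/2/1/10

$0=0 $1=7 $2=2 $3=2 $4=2 $5=1 $6=10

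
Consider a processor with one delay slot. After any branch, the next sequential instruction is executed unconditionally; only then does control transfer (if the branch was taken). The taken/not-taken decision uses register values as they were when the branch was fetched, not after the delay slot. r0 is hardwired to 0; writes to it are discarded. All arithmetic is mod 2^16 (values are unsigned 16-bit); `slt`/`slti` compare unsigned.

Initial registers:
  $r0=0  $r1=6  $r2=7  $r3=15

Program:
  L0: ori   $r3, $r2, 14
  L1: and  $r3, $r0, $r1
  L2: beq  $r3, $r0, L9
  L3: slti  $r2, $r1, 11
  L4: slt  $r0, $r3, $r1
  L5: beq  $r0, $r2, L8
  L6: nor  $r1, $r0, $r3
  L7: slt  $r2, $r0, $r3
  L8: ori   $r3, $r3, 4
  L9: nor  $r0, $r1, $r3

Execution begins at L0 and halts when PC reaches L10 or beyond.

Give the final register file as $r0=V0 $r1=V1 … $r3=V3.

  step pc=0: ori   $r3, $r2, 14  regs=(0,6,7,15)
  step pc=1: and  $r3, $r0, $r1  regs=(0,6,7,0)
  step pc=2: beq  $r3, $r0, L9  cond=T  regs=(0,6,7,0)
  step pc=3: slti  $r2, $r1, 11  regs=(0,6,1,0)
  step pc=9: nor  $r0, $r1, $r3  regs=(0,6,1,0)

$r0=0 $r1=6 $r2=1 $r3=0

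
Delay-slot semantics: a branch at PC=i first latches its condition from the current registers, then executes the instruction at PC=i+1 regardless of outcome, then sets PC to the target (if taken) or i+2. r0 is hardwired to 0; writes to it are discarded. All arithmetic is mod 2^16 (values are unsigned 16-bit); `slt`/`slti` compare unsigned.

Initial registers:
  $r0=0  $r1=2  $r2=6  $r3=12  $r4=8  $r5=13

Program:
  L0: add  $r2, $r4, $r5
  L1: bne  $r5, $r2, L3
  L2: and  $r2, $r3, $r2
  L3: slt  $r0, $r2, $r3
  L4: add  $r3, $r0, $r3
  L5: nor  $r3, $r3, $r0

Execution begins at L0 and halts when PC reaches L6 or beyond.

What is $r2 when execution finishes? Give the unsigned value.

4

PC=0  add  $r2, $r4, $r5     | $r0=0 $r1=2 $r2=21 $r3=12 $r4=8 $r5=13
PC=1  bne  $r5, $r2, L3      | $r0=0 $r1=2 $r2=21 $r3=12 $r4=8 $r5=13  [TAKEN]
PC=2  and  $r2, $r3, $r2     | $r0=0 $r1=2 $r2=4 $r3=12 $r4=8 $r5=13
PC=3  slt  $r0, $r2, $r3     | $r0=0 $r1=2 $r2=4 $r3=12 $r4=8 $r5=13
PC=4  add  $r3, $r0, $r3     | $r0=0 $r1=2 $r2=4 $r3=12 $r4=8 $r5=13
PC=5  nor  $r3, $r3, $r0     | $r0=0 $r1=2 $r2=4 $r3=65523 $r4=8 $r5=13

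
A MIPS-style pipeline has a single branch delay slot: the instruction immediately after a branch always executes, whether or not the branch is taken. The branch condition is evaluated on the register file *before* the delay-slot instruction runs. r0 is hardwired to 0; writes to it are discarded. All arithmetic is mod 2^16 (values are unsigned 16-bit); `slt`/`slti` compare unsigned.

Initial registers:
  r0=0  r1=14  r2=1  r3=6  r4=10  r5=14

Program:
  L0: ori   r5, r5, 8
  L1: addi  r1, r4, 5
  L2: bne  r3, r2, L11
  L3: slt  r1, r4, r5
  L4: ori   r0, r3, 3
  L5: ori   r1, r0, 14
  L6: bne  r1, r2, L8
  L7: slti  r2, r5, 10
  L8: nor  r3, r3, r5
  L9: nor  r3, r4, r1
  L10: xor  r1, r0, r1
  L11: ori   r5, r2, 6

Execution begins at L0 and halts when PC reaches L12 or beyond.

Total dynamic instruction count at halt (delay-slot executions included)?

PC=0  ori   r5, r5, 8        | r0=0 r1=14 r2=1 r3=6 r4=10 r5=14
PC=1  addi  r1, r4, 5        | r0=0 r1=15 r2=1 r3=6 r4=10 r5=14
PC=2  bne  r3, r2, L11       | r0=0 r1=15 r2=1 r3=6 r4=10 r5=14  [TAKEN]
PC=3  slt  r1, r4, r5        | r0=0 r1=1 r2=1 r3=6 r4=10 r5=14
PC=11 ori   r5, r2, 6        | r0=0 r1=1 r2=1 r3=6 r4=10 r5=7

5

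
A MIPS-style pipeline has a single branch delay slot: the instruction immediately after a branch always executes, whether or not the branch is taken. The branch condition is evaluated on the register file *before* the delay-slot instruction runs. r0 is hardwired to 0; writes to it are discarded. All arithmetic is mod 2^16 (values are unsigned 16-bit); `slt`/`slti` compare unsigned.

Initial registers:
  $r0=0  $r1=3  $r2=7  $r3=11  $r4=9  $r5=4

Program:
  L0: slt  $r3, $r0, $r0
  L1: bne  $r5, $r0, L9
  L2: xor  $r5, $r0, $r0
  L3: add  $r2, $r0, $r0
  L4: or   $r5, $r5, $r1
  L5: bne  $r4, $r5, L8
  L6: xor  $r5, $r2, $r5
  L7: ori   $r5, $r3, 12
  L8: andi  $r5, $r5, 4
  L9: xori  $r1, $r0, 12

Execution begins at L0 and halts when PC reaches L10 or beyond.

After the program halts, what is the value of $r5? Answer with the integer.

PC=0  slt  $r3, $r0, $r0     | $r0=0 $r1=3 $r2=7 $r3=0 $r4=9 $r5=4
PC=1  bne  $r5, $r0, L9      | $r0=0 $r1=3 $r2=7 $r3=0 $r4=9 $r5=4  [TAKEN]
PC=2  xor  $r5, $r0, $r0     | $r0=0 $r1=3 $r2=7 $r3=0 $r4=9 $r5=0
PC=9  xori  $r1, $r0, 12     | $r0=0 $r1=12 $r2=7 $r3=0 $r4=9 $r5=0

0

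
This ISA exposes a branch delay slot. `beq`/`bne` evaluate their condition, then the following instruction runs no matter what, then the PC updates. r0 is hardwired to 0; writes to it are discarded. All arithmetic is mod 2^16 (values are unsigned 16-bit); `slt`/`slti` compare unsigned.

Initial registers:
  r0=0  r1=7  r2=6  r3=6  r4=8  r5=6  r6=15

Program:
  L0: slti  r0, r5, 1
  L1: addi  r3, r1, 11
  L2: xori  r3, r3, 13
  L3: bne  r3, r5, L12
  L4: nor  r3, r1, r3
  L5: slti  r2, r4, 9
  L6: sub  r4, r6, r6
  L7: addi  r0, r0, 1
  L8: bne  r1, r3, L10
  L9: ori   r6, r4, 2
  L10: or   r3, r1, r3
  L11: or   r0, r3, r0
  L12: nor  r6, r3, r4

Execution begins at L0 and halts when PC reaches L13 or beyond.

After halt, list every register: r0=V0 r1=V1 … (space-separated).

PC=0  slti  r0, r5, 1        | r0=0 r1=7 r2=6 r3=6 r4=8 r5=6 r6=15
PC=1  addi  r3, r1, 11       | r0=0 r1=7 r2=6 r3=18 r4=8 r5=6 r6=15
PC=2  xori  r3, r3, 13       | r0=0 r1=7 r2=6 r3=31 r4=8 r5=6 r6=15
PC=3  bne  r3, r5, L12       | r0=0 r1=7 r2=6 r3=31 r4=8 r5=6 r6=15  [TAKEN]
PC=4  nor  r3, r1, r3        | r0=0 r1=7 r2=6 r3=65504 r4=8 r5=6 r6=15
PC=12 nor  r6, r3, r4        | r0=0 r1=7 r2=6 r3=65504 r4=8 r5=6 r6=23

r0=0 r1=7 r2=6 r3=65504 r4=8 r5=6 r6=23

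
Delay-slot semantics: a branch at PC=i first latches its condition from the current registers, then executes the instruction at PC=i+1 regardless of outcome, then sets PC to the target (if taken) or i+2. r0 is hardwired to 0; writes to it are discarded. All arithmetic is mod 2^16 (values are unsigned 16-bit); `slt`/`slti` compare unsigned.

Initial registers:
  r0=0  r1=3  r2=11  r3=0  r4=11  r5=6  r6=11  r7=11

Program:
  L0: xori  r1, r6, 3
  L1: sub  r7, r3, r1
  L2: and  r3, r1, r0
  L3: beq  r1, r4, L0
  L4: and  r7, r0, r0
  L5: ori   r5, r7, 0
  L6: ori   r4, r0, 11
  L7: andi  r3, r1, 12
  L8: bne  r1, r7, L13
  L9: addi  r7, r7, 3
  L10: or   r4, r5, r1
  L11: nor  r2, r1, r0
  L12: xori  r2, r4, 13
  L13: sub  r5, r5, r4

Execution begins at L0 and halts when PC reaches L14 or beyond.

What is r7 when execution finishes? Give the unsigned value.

#0 xori  r1, r6, 3 ; 0/8/11/0/11/6/11/11
#1 sub  r7, r3, r1 ; 0/8/11/0/11/6/11/65528
#2 and  r3, r1, r0 ; 0/8/11/0/11/6/11/65528
#3 beq  r1, r4, L0 ; 0/8/11/0/11/6/11/65528 ; →fallthru
#4 and  r7, r0, r0 ; 0/8/11/0/11/6/11/0
#5 ori   r5, r7, 0 ; 0/8/11/0/11/0/11/0
#6 ori   r4, r0, 11 ; 0/8/11/0/11/0/11/0
#7 andi  r3, r1, 12 ; 0/8/11/8/11/0/11/0
#8 bne  r1, r7, L13 ; 0/8/11/8/11/0/11/0 ; →target
#9 addi  r7, r7, 3 ; 0/8/11/8/11/0/11/3
#13 sub  r5, r5, r4 ; 0/8/11/8/11/65525/11/3

3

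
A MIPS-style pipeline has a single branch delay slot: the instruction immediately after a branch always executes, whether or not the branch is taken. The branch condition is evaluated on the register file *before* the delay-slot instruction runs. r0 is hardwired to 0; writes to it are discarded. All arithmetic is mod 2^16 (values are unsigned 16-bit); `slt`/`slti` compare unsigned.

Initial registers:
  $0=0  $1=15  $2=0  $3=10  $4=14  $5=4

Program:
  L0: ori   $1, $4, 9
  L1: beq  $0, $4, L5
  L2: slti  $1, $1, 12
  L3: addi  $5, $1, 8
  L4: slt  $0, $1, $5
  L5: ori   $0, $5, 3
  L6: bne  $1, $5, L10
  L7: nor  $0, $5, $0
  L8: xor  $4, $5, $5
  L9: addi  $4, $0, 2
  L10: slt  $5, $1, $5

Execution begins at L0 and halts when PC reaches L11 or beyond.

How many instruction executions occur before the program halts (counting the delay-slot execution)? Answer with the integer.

#0 ori   $1, $4, 9 ; 0/15/0/10/14/4
#1 beq  $0, $4, L5 ; 0/15/0/10/14/4 ; →fallthru
#2 slti  $1, $1, 12 ; 0/0/0/10/14/4
#3 addi  $5, $1, 8 ; 0/0/0/10/14/8
#4 slt  $0, $1, $5 ; 0/0/0/10/14/8
#5 ori   $0, $5, 3 ; 0/0/0/10/14/8
#6 bne  $1, $5, L10 ; 0/0/0/10/14/8 ; →target
#7 nor  $0, $5, $0 ; 0/0/0/10/14/8
#10 slt  $5, $1, $5 ; 0/0/0/10/14/1

9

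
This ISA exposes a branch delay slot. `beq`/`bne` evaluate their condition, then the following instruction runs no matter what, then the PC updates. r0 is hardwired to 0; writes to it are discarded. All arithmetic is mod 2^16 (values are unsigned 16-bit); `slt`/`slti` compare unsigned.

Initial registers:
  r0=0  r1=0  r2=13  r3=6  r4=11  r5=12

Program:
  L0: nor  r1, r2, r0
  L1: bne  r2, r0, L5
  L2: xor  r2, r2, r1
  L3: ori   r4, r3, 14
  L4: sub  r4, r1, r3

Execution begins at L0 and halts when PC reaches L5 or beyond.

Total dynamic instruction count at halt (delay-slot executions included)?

3

#0 nor  r1, r2, r0 ; 0/65522/13/6/11/12
#1 bne  r2, r0, L5 ; 0/65522/13/6/11/12 ; →target
#2 xor  r2, r2, r1 ; 0/65522/65535/6/11/12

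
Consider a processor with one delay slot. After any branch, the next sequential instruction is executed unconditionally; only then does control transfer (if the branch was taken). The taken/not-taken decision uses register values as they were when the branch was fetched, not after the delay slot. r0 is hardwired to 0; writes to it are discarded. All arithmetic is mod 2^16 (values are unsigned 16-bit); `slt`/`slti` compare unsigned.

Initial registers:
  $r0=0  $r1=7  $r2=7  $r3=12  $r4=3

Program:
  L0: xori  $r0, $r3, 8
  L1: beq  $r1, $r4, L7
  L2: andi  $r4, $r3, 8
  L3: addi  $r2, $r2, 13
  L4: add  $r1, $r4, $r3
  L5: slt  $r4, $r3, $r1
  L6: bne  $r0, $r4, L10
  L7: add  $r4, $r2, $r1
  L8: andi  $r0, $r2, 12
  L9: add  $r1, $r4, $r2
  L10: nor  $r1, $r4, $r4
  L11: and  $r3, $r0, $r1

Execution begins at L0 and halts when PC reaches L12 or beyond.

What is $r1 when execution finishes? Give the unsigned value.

  step pc=0: xori  $r0, $r3, 8  regs=(0,7,7,12,3)
  step pc=1: beq  $r1, $r4, L7  cond=F  regs=(0,7,7,12,3)
  step pc=2: andi  $r4, $r3, 8  regs=(0,7,7,12,8)
  step pc=3: addi  $r2, $r2, 13  regs=(0,7,20,12,8)
  step pc=4: add  $r1, $r4, $r3  regs=(0,20,20,12,8)
  step pc=5: slt  $r4, $r3, $r1  regs=(0,20,20,12,1)
  step pc=6: bne  $r0, $r4, L10  cond=T  regs=(0,20,20,12,1)
  step pc=7: add  $r4, $r2, $r1  regs=(0,20,20,12,40)
  step pc=10: nor  $r1, $r4, $r4  regs=(0,65495,20,12,40)
  step pc=11: and  $r3, $r0, $r1  regs=(0,65495,20,0,40)

65495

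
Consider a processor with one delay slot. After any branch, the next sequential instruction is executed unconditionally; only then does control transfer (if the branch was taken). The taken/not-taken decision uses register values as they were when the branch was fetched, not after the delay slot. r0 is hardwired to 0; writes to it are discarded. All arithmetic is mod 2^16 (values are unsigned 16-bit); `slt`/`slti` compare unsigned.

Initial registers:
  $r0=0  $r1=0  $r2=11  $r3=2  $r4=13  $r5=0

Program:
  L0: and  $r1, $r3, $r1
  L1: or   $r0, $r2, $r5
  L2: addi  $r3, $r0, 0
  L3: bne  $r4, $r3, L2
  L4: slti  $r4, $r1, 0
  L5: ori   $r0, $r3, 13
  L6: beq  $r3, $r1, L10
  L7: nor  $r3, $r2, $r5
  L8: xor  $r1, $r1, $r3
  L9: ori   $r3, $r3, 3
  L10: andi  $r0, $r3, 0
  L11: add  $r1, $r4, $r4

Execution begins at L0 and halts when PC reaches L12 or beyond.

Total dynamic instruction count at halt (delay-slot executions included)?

[0] and  $r1, $r3, $r1  →  {$r0:0, $r1:0, $r2:11, $r3:2, $r4:13, $r5:0}
[1] or   $r0, $r2, $r5  →  {$r0:0, $r1:0, $r2:11, $r3:2, $r4:13, $r5:0}
[2] addi  $r3, $r0, 0  →  {$r0:0, $r1:0, $r2:11, $r3:0, $r4:13, $r5:0}
[3] bne  $r4, $r3, L2  →  {$r0:0, $r1:0, $r2:11, $r3:0, $r4:13, $r5:0}  ⟨branch taken⟩
[4] slti  $r4, $r1, 0  →  {$r0:0, $r1:0, $r2:11, $r3:0, $r4:0, $r5:0}
[2] addi  $r3, $r0, 0  →  {$r0:0, $r1:0, $r2:11, $r3:0, $r4:0, $r5:0}
[3] bne  $r4, $r3, L2  →  {$r0:0, $r1:0, $r2:11, $r3:0, $r4:0, $r5:0}  ⟨branch fallthrough⟩
[4] slti  $r4, $r1, 0  →  {$r0:0, $r1:0, $r2:11, $r3:0, $r4:0, $r5:0}
[5] ori   $r0, $r3, 13  →  {$r0:0, $r1:0, $r2:11, $r3:0, $r4:0, $r5:0}
[6] beq  $r3, $r1, L10  →  {$r0:0, $r1:0, $r2:11, $r3:0, $r4:0, $r5:0}  ⟨branch taken⟩
[7] nor  $r3, $r2, $r5  →  {$r0:0, $r1:0, $r2:11, $r3:65524, $r4:0, $r5:0}
[10] andi  $r0, $r3, 0  →  {$r0:0, $r1:0, $r2:11, $r3:65524, $r4:0, $r5:0}
[11] add  $r1, $r4, $r4  →  {$r0:0, $r1:0, $r2:11, $r3:65524, $r4:0, $r5:0}

13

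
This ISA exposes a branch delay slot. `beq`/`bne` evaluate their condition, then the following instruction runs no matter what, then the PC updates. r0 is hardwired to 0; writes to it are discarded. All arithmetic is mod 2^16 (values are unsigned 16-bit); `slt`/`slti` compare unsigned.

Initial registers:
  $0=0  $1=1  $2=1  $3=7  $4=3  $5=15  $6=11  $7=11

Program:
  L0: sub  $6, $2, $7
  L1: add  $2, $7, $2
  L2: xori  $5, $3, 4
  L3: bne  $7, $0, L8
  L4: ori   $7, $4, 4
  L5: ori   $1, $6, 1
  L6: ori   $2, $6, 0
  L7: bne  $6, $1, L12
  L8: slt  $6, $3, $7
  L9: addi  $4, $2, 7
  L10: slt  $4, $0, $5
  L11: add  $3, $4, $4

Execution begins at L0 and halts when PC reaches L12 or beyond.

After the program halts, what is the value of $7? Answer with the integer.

7

[0] sub  $6, $2, $7  →  {$0:0, $1:1, $2:1, $3:7, $4:3, $5:15, $6:65526, $7:11}
[1] add  $2, $7, $2  →  {$0:0, $1:1, $2:12, $3:7, $4:3, $5:15, $6:65526, $7:11}
[2] xori  $5, $3, 4  →  {$0:0, $1:1, $2:12, $3:7, $4:3, $5:3, $6:65526, $7:11}
[3] bne  $7, $0, L8  →  {$0:0, $1:1, $2:12, $3:7, $4:3, $5:3, $6:65526, $7:11}  ⟨branch taken⟩
[4] ori   $7, $4, 4  →  {$0:0, $1:1, $2:12, $3:7, $4:3, $5:3, $6:65526, $7:7}
[8] slt  $6, $3, $7  →  {$0:0, $1:1, $2:12, $3:7, $4:3, $5:3, $6:0, $7:7}
[9] addi  $4, $2, 7  →  {$0:0, $1:1, $2:12, $3:7, $4:19, $5:3, $6:0, $7:7}
[10] slt  $4, $0, $5  →  {$0:0, $1:1, $2:12, $3:7, $4:1, $5:3, $6:0, $7:7}
[11] add  $3, $4, $4  →  {$0:0, $1:1, $2:12, $3:2, $4:1, $5:3, $6:0, $7:7}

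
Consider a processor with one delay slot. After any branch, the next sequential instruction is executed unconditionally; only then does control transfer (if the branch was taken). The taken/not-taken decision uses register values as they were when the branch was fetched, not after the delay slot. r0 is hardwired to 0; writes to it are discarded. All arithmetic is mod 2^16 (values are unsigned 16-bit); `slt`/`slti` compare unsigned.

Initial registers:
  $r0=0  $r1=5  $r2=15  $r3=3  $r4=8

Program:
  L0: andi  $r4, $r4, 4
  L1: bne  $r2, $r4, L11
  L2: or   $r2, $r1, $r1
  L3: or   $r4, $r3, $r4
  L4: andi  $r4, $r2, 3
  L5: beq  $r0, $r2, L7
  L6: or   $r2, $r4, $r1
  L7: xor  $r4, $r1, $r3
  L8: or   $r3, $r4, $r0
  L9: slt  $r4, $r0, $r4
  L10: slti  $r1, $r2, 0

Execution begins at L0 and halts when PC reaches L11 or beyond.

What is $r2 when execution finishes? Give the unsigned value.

  step pc=0: andi  $r4, $r4, 4  regs=(0,5,15,3,0)
  step pc=1: bne  $r2, $r4, L11  cond=T  regs=(0,5,15,3,0)
  step pc=2: or   $r2, $r1, $r1  regs=(0,5,5,3,0)

5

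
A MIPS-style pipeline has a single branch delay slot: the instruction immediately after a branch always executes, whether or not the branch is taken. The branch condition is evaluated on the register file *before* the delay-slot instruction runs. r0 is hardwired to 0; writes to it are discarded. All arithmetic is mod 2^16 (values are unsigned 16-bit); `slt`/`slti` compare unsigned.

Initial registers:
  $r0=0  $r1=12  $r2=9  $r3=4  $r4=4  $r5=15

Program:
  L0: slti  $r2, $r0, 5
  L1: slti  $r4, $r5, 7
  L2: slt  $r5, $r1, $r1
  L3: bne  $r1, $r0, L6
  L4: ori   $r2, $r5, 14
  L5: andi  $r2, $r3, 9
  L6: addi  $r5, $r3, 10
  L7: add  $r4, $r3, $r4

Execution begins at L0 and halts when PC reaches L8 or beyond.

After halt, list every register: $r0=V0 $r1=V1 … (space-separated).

#0 slti  $r2, $r0, 5 ; 0/12/1/4/4/15
#1 slti  $r4, $r5, 7 ; 0/12/1/4/0/15
#2 slt  $r5, $r1, $r1 ; 0/12/1/4/0/0
#3 bne  $r1, $r0, L6 ; 0/12/1/4/0/0 ; →target
#4 ori   $r2, $r5, 14 ; 0/12/14/4/0/0
#6 addi  $r5, $r3, 10 ; 0/12/14/4/0/14
#7 add  $r4, $r3, $r4 ; 0/12/14/4/4/14

$r0=0 $r1=12 $r2=14 $r3=4 $r4=4 $r5=14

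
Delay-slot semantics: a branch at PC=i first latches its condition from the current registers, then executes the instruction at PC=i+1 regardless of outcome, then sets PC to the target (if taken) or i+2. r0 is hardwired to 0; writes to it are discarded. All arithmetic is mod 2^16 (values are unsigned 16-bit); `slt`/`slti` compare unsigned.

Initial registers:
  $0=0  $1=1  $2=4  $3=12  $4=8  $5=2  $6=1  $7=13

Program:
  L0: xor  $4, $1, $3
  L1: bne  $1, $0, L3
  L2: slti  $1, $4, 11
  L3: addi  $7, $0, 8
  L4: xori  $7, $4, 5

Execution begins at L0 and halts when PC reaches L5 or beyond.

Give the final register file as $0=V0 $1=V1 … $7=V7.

$0=0 $1=0 $2=4 $3=12 $4=13 $5=2 $6=1 $7=8

#0 xor  $4, $1, $3 ; 0/1/4/12/13/2/1/13
#1 bne  $1, $0, L3 ; 0/1/4/12/13/2/1/13 ; →target
#2 slti  $1, $4, 11 ; 0/0/4/12/13/2/1/13
#3 addi  $7, $0, 8 ; 0/0/4/12/13/2/1/8
#4 xori  $7, $4, 5 ; 0/0/4/12/13/2/1/8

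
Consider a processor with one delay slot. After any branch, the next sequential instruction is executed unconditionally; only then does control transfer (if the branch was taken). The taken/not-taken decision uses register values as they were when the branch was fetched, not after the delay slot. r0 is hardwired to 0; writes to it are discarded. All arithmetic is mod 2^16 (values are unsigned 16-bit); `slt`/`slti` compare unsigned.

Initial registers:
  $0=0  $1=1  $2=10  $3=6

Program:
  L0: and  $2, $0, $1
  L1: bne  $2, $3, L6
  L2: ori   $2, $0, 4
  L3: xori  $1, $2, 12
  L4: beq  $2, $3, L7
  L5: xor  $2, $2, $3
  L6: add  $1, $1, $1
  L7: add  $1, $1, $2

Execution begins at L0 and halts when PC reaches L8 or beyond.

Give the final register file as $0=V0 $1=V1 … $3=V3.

PC=0  and  $2, $0, $1        | $0=0 $1=1 $2=0 $3=6
PC=1  bne  $2, $3, L6        | $0=0 $1=1 $2=0 $3=6  [TAKEN]
PC=2  ori   $2, $0, 4        | $0=0 $1=1 $2=4 $3=6
PC=6  add  $1, $1, $1        | $0=0 $1=2 $2=4 $3=6
PC=7  add  $1, $1, $2        | $0=0 $1=6 $2=4 $3=6

$0=0 $1=6 $2=4 $3=6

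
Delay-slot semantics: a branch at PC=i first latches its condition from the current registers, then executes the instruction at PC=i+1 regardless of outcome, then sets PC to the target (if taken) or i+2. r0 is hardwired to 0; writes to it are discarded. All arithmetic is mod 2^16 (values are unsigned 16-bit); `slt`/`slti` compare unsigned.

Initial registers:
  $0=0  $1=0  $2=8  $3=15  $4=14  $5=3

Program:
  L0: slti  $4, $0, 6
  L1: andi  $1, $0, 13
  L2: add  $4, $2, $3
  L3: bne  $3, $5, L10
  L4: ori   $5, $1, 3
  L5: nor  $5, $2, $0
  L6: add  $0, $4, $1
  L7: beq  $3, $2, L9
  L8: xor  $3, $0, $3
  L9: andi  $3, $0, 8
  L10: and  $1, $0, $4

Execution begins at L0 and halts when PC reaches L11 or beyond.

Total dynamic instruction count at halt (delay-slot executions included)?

6

  step pc=0: slti  $4, $0, 6  regs=(0,0,8,15,1,3)
  step pc=1: andi  $1, $0, 13  regs=(0,0,8,15,1,3)
  step pc=2: add  $4, $2, $3  regs=(0,0,8,15,23,3)
  step pc=3: bne  $3, $5, L10  cond=T  regs=(0,0,8,15,23,3)
  step pc=4: ori   $5, $1, 3  regs=(0,0,8,15,23,3)
  step pc=10: and  $1, $0, $4  regs=(0,0,8,15,23,3)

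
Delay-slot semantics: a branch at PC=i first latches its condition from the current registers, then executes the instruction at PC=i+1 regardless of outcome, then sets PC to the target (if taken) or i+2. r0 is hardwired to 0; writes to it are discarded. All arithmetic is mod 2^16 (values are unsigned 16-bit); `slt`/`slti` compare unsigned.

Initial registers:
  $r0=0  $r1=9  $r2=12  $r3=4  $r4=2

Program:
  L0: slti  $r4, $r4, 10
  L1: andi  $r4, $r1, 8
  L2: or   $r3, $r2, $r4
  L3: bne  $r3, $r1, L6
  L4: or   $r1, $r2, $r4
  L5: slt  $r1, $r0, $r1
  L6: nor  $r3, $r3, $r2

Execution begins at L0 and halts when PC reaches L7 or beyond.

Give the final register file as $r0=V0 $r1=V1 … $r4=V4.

  step pc=0: slti  $r4, $r4, 10  regs=(0,9,12,4,1)
  step pc=1: andi  $r4, $r1, 8  regs=(0,9,12,4,8)
  step pc=2: or   $r3, $r2, $r4  regs=(0,9,12,12,8)
  step pc=3: bne  $r3, $r1, L6  cond=T  regs=(0,9,12,12,8)
  step pc=4: or   $r1, $r2, $r4  regs=(0,12,12,12,8)
  step pc=6: nor  $r3, $r3, $r2  regs=(0,12,12,65523,8)

$r0=0 $r1=12 $r2=12 $r3=65523 $r4=8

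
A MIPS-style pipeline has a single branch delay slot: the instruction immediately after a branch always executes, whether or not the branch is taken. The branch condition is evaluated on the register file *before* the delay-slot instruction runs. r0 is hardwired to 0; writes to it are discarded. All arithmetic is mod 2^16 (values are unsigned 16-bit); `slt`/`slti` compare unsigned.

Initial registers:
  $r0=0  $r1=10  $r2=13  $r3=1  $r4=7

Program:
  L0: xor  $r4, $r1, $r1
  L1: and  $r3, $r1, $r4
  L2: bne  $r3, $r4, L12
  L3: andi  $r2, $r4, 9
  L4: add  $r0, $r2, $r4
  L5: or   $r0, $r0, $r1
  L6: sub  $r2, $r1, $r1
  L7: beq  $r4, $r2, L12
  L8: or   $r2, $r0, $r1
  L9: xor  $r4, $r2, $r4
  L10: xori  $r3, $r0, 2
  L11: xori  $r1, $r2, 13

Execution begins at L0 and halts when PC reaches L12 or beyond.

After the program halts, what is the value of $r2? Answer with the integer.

10

  step pc=0: xor  $r4, $r1, $r1  regs=(0,10,13,1,0)
  step pc=1: and  $r3, $r1, $r4  regs=(0,10,13,0,0)
  step pc=2: bne  $r3, $r4, L12  cond=F  regs=(0,10,13,0,0)
  step pc=3: andi  $r2, $r4, 9  regs=(0,10,0,0,0)
  step pc=4: add  $r0, $r2, $r4  regs=(0,10,0,0,0)
  step pc=5: or   $r0, $r0, $r1  regs=(0,10,0,0,0)
  step pc=6: sub  $r2, $r1, $r1  regs=(0,10,0,0,0)
  step pc=7: beq  $r4, $r2, L12  cond=T  regs=(0,10,0,0,0)
  step pc=8: or   $r2, $r0, $r1  regs=(0,10,10,0,0)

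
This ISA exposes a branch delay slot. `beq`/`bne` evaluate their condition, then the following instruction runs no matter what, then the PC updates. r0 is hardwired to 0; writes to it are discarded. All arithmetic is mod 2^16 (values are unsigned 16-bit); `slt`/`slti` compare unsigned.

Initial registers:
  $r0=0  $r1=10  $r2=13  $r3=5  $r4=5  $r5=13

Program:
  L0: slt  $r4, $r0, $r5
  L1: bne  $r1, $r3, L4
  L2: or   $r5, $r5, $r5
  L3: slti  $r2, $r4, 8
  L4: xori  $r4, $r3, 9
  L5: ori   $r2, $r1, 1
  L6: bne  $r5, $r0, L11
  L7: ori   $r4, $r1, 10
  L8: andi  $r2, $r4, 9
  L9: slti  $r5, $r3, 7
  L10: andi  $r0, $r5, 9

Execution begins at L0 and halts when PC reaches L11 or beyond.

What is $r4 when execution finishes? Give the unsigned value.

10

PC=0  slt  $r4, $r0, $r5     | $r0=0 $r1=10 $r2=13 $r3=5 $r4=1 $r5=13
PC=1  bne  $r1, $r3, L4      | $r0=0 $r1=10 $r2=13 $r3=5 $r4=1 $r5=13  [TAKEN]
PC=2  or   $r5, $r5, $r5     | $r0=0 $r1=10 $r2=13 $r3=5 $r4=1 $r5=13
PC=4  xori  $r4, $r3, 9      | $r0=0 $r1=10 $r2=13 $r3=5 $r4=12 $r5=13
PC=5  ori   $r2, $r1, 1      | $r0=0 $r1=10 $r2=11 $r3=5 $r4=12 $r5=13
PC=6  bne  $r5, $r0, L11     | $r0=0 $r1=10 $r2=11 $r3=5 $r4=12 $r5=13  [TAKEN]
PC=7  ori   $r4, $r1, 10     | $r0=0 $r1=10 $r2=11 $r3=5 $r4=10 $r5=13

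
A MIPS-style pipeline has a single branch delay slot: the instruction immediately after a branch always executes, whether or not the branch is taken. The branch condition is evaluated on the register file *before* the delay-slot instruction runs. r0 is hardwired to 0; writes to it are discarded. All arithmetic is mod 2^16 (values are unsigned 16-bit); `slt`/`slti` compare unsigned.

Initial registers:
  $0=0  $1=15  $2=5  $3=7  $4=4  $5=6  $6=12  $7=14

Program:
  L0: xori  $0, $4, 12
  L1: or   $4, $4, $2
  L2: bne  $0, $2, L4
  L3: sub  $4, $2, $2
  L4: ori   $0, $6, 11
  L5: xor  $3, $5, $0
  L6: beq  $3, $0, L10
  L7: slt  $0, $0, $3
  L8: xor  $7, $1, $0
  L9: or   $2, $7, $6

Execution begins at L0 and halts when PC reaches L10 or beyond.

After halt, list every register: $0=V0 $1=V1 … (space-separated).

#0 xori  $0, $4, 12 ; 0/15/5/7/4/6/12/14
#1 or   $4, $4, $2 ; 0/15/5/7/5/6/12/14
#2 bne  $0, $2, L4 ; 0/15/5/7/5/6/12/14 ; →target
#3 sub  $4, $2, $2 ; 0/15/5/7/0/6/12/14
#4 ori   $0, $6, 11 ; 0/15/5/7/0/6/12/14
#5 xor  $3, $5, $0 ; 0/15/5/6/0/6/12/14
#6 beq  $3, $0, L10 ; 0/15/5/6/0/6/12/14 ; →fallthru
#7 slt  $0, $0, $3 ; 0/15/5/6/0/6/12/14
#8 xor  $7, $1, $0 ; 0/15/5/6/0/6/12/15
#9 or   $2, $7, $6 ; 0/15/15/6/0/6/12/15

$0=0 $1=15 $2=15 $3=6 $4=0 $5=6 $6=12 $7=15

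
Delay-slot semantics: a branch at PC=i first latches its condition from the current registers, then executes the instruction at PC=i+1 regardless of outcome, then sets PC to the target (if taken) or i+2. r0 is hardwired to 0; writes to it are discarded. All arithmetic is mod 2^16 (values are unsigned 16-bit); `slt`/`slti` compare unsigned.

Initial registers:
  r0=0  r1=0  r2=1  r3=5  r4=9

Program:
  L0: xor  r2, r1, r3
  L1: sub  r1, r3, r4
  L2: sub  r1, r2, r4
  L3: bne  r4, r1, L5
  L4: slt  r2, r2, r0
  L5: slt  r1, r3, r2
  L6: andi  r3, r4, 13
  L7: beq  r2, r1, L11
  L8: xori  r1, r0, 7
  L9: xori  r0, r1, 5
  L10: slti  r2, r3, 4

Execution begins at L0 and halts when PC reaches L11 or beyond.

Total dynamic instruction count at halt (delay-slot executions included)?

[0] xor  r2, r1, r3  →  {r0:0, r1:0, r2:5, r3:5, r4:9}
[1] sub  r1, r3, r4  →  {r0:0, r1:65532, r2:5, r3:5, r4:9}
[2] sub  r1, r2, r4  →  {r0:0, r1:65532, r2:5, r3:5, r4:9}
[3] bne  r4, r1, L5  →  {r0:0, r1:65532, r2:5, r3:5, r4:9}  ⟨branch taken⟩
[4] slt  r2, r2, r0  →  {r0:0, r1:65532, r2:0, r3:5, r4:9}
[5] slt  r1, r3, r2  →  {r0:0, r1:0, r2:0, r3:5, r4:9}
[6] andi  r3, r4, 13  →  {r0:0, r1:0, r2:0, r3:9, r4:9}
[7] beq  r2, r1, L11  →  {r0:0, r1:0, r2:0, r3:9, r4:9}  ⟨branch taken⟩
[8] xori  r1, r0, 7  →  {r0:0, r1:7, r2:0, r3:9, r4:9}

9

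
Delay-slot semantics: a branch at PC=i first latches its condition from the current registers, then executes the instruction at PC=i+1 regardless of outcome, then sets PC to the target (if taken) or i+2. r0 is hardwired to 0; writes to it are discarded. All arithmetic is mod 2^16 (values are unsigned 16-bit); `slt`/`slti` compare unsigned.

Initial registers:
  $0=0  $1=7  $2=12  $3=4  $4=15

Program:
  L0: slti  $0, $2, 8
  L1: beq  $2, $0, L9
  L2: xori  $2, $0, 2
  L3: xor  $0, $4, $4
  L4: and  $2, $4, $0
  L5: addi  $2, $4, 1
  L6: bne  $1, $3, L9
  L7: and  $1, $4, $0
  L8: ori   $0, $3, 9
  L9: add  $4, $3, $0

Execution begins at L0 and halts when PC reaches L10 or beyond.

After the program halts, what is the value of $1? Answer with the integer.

0

#0 slti  $0, $2, 8 ; 0/7/12/4/15
#1 beq  $2, $0, L9 ; 0/7/12/4/15 ; →fallthru
#2 xori  $2, $0, 2 ; 0/7/2/4/15
#3 xor  $0, $4, $4 ; 0/7/2/4/15
#4 and  $2, $4, $0 ; 0/7/0/4/15
#5 addi  $2, $4, 1 ; 0/7/16/4/15
#6 bne  $1, $3, L9 ; 0/7/16/4/15 ; →target
#7 and  $1, $4, $0 ; 0/0/16/4/15
#9 add  $4, $3, $0 ; 0/0/16/4/4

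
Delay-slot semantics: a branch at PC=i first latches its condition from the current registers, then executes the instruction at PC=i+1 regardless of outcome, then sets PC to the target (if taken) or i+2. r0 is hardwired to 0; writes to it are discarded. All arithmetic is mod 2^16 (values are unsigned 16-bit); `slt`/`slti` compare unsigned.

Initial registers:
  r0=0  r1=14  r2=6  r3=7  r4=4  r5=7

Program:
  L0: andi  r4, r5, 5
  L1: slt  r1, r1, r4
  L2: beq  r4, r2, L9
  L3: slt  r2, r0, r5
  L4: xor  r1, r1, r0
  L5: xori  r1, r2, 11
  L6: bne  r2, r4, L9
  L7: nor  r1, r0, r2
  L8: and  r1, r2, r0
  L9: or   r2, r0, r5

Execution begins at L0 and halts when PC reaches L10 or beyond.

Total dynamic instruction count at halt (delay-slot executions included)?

9

PC=0  andi  r4, r5, 5        | r0=0 r1=14 r2=6 r3=7 r4=5 r5=7
PC=1  slt  r1, r1, r4        | r0=0 r1=0 r2=6 r3=7 r4=5 r5=7
PC=2  beq  r4, r2, L9        | r0=0 r1=0 r2=6 r3=7 r4=5 r5=7  [not taken]
PC=3  slt  r2, r0, r5        | r0=0 r1=0 r2=1 r3=7 r4=5 r5=7
PC=4  xor  r1, r1, r0        | r0=0 r1=0 r2=1 r3=7 r4=5 r5=7
PC=5  xori  r1, r2, 11       | r0=0 r1=10 r2=1 r3=7 r4=5 r5=7
PC=6  bne  r2, r4, L9        | r0=0 r1=10 r2=1 r3=7 r4=5 r5=7  [TAKEN]
PC=7  nor  r1, r0, r2        | r0=0 r1=65534 r2=1 r3=7 r4=5 r5=7
PC=9  or   r2, r0, r5        | r0=0 r1=65534 r2=7 r3=7 r4=5 r5=7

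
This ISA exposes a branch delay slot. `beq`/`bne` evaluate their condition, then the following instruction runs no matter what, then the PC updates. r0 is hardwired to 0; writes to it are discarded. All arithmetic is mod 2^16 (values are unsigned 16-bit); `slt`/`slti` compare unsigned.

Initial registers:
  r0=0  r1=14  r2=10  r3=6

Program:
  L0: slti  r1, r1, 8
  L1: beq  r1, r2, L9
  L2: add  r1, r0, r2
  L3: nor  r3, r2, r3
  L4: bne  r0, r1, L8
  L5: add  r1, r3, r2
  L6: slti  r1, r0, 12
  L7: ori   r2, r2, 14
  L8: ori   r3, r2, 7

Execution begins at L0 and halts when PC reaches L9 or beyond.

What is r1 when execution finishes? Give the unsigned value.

#0 slti  r1, r1, 8 ; 0/0/10/6
#1 beq  r1, r2, L9 ; 0/0/10/6 ; →fallthru
#2 add  r1, r0, r2 ; 0/10/10/6
#3 nor  r3, r2, r3 ; 0/10/10/65521
#4 bne  r0, r1, L8 ; 0/10/10/65521 ; →target
#5 add  r1, r3, r2 ; 0/65531/10/65521
#8 ori   r3, r2, 7 ; 0/65531/10/15

65531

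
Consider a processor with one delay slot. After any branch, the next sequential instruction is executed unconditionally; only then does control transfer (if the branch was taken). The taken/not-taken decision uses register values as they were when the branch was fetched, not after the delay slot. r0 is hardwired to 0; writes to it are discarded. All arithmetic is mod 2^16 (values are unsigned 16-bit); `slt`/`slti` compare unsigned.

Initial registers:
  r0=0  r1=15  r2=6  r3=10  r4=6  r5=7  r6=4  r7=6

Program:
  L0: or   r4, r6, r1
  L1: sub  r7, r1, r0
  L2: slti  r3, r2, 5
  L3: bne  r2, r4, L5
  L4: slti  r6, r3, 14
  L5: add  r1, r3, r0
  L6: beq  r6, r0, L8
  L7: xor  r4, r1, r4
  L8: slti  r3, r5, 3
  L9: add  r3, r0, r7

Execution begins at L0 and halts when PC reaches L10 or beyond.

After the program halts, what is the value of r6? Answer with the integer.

1

[0] or   r4, r6, r1  →  {r0:0, r1:15, r2:6, r3:10, r4:15, r5:7, r6:4, r7:6}
[1] sub  r7, r1, r0  →  {r0:0, r1:15, r2:6, r3:10, r4:15, r5:7, r6:4, r7:15}
[2] slti  r3, r2, 5  →  {r0:0, r1:15, r2:6, r3:0, r4:15, r5:7, r6:4, r7:15}
[3] bne  r2, r4, L5  →  {r0:0, r1:15, r2:6, r3:0, r4:15, r5:7, r6:4, r7:15}  ⟨branch taken⟩
[4] slti  r6, r3, 14  →  {r0:0, r1:15, r2:6, r3:0, r4:15, r5:7, r6:1, r7:15}
[5] add  r1, r3, r0  →  {r0:0, r1:0, r2:6, r3:0, r4:15, r5:7, r6:1, r7:15}
[6] beq  r6, r0, L8  →  {r0:0, r1:0, r2:6, r3:0, r4:15, r5:7, r6:1, r7:15}  ⟨branch fallthrough⟩
[7] xor  r4, r1, r4  →  {r0:0, r1:0, r2:6, r3:0, r4:15, r5:7, r6:1, r7:15}
[8] slti  r3, r5, 3  →  {r0:0, r1:0, r2:6, r3:0, r4:15, r5:7, r6:1, r7:15}
[9] add  r3, r0, r7  →  {r0:0, r1:0, r2:6, r3:15, r4:15, r5:7, r6:1, r7:15}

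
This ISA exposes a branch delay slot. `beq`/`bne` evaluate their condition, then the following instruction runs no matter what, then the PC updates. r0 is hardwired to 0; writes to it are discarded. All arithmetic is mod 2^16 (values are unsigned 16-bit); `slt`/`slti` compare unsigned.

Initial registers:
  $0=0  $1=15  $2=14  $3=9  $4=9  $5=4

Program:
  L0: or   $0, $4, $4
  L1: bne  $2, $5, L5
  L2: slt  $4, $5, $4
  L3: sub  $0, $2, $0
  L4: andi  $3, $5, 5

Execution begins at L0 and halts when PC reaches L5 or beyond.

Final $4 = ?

PC=0  or   $0, $4, $4        | $0=0 $1=15 $2=14 $3=9 $4=9 $5=4
PC=1  bne  $2, $5, L5        | $0=0 $1=15 $2=14 $3=9 $4=9 $5=4  [TAKEN]
PC=2  slt  $4, $5, $4        | $0=0 $1=15 $2=14 $3=9 $4=1 $5=4

1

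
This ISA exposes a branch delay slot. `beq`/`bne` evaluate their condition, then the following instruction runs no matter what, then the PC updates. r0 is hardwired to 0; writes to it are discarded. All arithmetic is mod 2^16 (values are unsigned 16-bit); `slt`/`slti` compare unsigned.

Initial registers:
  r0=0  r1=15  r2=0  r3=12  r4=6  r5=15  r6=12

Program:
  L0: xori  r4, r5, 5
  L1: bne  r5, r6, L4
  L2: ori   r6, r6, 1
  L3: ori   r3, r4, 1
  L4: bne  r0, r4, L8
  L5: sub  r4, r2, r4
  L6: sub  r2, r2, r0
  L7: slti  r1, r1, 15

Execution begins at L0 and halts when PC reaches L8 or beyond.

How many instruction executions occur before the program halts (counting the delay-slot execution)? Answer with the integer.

[0] xori  r4, r5, 5  →  {r0:0, r1:15, r2:0, r3:12, r4:10, r5:15, r6:12}
[1] bne  r5, r6, L4  →  {r0:0, r1:15, r2:0, r3:12, r4:10, r5:15, r6:12}  ⟨branch taken⟩
[2] ori   r6, r6, 1  →  {r0:0, r1:15, r2:0, r3:12, r4:10, r5:15, r6:13}
[4] bne  r0, r4, L8  →  {r0:0, r1:15, r2:0, r3:12, r4:10, r5:15, r6:13}  ⟨branch taken⟩
[5] sub  r4, r2, r4  →  {r0:0, r1:15, r2:0, r3:12, r4:65526, r5:15, r6:13}

5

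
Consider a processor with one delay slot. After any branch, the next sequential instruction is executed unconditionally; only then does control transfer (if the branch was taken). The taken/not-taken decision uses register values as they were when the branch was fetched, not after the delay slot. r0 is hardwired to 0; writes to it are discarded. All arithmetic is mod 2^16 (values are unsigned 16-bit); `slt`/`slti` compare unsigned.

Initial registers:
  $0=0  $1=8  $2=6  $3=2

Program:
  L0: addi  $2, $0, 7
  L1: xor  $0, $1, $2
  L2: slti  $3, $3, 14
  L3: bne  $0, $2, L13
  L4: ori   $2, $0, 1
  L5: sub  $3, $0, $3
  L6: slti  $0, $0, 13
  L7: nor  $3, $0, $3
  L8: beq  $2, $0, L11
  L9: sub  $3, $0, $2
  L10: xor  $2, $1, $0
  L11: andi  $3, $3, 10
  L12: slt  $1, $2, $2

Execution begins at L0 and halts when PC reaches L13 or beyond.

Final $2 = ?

1

#0 addi  $2, $0, 7 ; 0/8/7/2
#1 xor  $0, $1, $2 ; 0/8/7/2
#2 slti  $3, $3, 14 ; 0/8/7/1
#3 bne  $0, $2, L13 ; 0/8/7/1 ; →target
#4 ori   $2, $0, 1 ; 0/8/1/1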